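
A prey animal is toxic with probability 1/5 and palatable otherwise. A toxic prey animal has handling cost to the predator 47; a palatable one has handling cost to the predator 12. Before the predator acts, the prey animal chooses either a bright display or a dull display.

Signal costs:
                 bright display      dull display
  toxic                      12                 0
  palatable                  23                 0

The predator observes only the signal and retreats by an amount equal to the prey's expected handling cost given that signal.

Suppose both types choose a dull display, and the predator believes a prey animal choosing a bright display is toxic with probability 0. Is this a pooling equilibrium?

Yes

At the pooled signal (dull display) the predator holds the prior 1/5 and pays 1/5·47 + 4/5·12 = 19. Off-path (bright display) belief 0 gives 0·47 + 1·12 = 12.
Toxic: dull display gives 19 − 0 = 19; bright display gives 12 − 12 = 0. Stays. ✓
Palatable: dull display gives 19 − 0 = 19; bright display gives 12 − 23 = -11. Stays. ✓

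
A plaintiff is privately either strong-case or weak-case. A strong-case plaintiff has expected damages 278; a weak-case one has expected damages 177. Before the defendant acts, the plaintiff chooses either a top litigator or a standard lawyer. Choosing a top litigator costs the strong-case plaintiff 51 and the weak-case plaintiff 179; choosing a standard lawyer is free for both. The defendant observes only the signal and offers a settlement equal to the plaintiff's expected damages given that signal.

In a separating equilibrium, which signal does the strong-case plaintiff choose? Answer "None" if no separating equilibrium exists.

Try strong-case → top litigator, weak-case → standard lawyer:
  Under separation the defendant infers type exactly: top litigator → strong-case (pays 278), standard lawyer → weak-case (pays 177).
  Strong-case: top litigator gives 278 − 51 = 227; standard lawyer gives 177 − 0 = 177. No deviation. ✓
  Weak-case: standard lawyer gives 177 − 0 = 177; top litigator gives 278 − 179 = 99. No deviation. ✓
Both hold — the strong-case type sends top litigator.

top litigator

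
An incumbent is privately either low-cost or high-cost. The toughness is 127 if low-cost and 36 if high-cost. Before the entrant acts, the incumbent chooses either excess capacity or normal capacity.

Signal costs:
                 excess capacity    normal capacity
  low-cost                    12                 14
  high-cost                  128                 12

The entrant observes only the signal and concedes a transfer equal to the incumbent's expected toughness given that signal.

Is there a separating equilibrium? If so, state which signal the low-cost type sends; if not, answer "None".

Try low-cost → excess capacity, high-cost → normal capacity:
  If types separate, excess capacity earns payment 127 and normal capacity earns 36.
  Low-cost: excess capacity gives 127 − 12 = 115; normal capacity gives 36 − 14 = 22. No deviation. ✓
  High-cost: normal capacity gives 36 − 12 = 24; excess capacity gives 127 − 128 = -1. No deviation. ✓
Both hold — the low-cost type sends excess capacity.

excess capacity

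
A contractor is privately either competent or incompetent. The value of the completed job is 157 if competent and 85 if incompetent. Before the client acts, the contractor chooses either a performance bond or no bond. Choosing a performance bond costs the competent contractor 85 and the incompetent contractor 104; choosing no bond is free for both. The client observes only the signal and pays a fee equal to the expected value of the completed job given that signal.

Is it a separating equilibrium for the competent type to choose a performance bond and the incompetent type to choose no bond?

Under separation the client infers type exactly: bond → competent (pays 157), no bond → incompetent (pays 85).
Competent: bond gives 157 − 85 = 72; no bond gives 85 − 0 = 85. Would deviate. ✗
Incompetent: no bond gives 85 − 0 = 85; bond gives 157 − 104 = 53. No deviation. ✓

No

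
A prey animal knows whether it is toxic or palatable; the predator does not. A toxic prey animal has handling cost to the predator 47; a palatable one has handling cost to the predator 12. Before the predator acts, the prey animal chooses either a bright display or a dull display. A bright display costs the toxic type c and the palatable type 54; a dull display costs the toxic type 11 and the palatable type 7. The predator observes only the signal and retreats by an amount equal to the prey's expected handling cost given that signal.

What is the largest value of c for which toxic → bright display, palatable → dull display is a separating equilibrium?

46

Under separation: bright display → toxic (pays 47); dull display → palatable (pays 12).
Palatable: 12 − 7 = 5 ≥ 47 − 54 = -7. Holds regardless of c. ✓
Toxic: 47 − c ≥ 12 − 11, so c ≤ 47 − 1 = 46.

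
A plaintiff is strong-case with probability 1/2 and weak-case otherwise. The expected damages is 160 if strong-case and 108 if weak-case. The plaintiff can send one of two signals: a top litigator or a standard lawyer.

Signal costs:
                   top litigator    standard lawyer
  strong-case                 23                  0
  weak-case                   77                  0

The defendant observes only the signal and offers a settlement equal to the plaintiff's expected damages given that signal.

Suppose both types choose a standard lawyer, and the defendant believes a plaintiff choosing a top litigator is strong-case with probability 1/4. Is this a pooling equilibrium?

At the pooled signal (standard lawyer) the defendant holds the prior 1/2 and pays 1/2·160 + 1/2·108 = 134. Off-path (top litigator) belief 1/4 gives 1/4·160 + 3/4·108 = 121.
Strong-case: standard lawyer gives 134 − 0 = 134; top litigator gives 121 − 23 = 98. Stays. ✓
Weak-case: standard lawyer gives 134 − 0 = 134; top litigator gives 121 − 77 = 44. Stays. ✓

Yes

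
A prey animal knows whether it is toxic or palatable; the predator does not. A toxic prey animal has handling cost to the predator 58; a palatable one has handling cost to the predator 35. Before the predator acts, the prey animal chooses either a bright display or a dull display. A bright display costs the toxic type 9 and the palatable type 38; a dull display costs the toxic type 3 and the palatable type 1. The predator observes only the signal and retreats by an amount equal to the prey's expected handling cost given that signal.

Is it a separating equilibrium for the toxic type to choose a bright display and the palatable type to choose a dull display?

If types separate, bright display earns payment 58 and dull display earns 35.
Toxic: bright display gives 58 − 9 = 49; dull display gives 35 − 3 = 32. No deviation. ✓
Palatable: dull display gives 35 − 1 = 34; bright display gives 58 − 38 = 20. No deviation. ✓
Both incentive constraints hold.

Yes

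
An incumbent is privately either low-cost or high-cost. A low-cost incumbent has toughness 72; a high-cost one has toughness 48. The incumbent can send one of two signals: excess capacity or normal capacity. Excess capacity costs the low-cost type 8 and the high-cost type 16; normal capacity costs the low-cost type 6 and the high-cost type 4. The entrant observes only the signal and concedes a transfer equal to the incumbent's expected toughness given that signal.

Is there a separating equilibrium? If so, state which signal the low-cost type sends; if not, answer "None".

None

Try low-cost → excess capacity, high-cost → normal capacity:
  If types separate, excess capacity earns payment 72 and normal capacity earns 48.
  Low-cost: excess capacity gives 72 − 8 = 64; normal capacity gives 48 − 6 = 42. No deviation. ✓
  High-cost: normal capacity gives 48 − 4 = 44; excess capacity gives 72 − 16 = 56. Would deviate. ✗
Try low-cost → normal capacity, high-cost → excess capacity:
  If types separate, normal capacity earns payment 72 and excess capacity earns 48.
  Low-cost: normal capacity gives 72 − 6 = 66; excess capacity gives 48 − 8 = 40. No deviation. ✓
  High-cost: excess capacity gives 48 − 16 = 32; normal capacity gives 72 − 4 = 68. Would deviate. ✗
Neither assignment is incentive-compatible.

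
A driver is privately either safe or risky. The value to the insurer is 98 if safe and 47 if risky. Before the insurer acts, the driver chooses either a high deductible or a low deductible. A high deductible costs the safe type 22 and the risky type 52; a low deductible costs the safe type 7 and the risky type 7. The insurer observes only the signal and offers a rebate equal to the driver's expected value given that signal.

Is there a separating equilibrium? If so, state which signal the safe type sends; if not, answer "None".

None

Try safe → high deductible, risky → low deductible:
  If types separate, high deductible earns payment 98 and low deductible earns 47.
  Safe: high deductible gives 98 − 22 = 76; low deductible gives 47 − 7 = 40. No deviation. ✓
  Risky: low deductible gives 47 − 7 = 40; high deductible gives 98 − 52 = 46. Would deviate. ✗
Try safe → low deductible, risky → high deductible:
  If types separate, low deductible earns payment 98 and high deductible earns 47.
  Safe: low deductible gives 98 − 7 = 91; high deductible gives 47 − 22 = 25. No deviation. ✓
  Risky: high deductible gives 47 − 52 = -5; low deductible gives 98 − 7 = 91. Would deviate. ✗
Neither assignment is incentive-compatible.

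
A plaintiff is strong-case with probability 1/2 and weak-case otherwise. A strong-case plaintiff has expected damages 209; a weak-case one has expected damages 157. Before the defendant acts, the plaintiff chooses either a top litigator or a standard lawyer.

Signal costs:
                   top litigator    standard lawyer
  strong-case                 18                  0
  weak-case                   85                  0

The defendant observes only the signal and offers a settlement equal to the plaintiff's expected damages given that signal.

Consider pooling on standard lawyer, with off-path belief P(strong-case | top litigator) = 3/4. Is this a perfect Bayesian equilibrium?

Yes

On the equilibrium path (standard lawyer) the defendant holds the prior 1/2 and pays 1/2·209 + 1/2·157 = 183. Off-path (top litigator) belief 3/4 gives 3/4·209 + 1/4·157 = 196.
Strong-case: standard lawyer gives 183 − 0 = 183; top litigator gives 196 − 18 = 178. Stays. ✓
Weak-case: standard lawyer gives 183 − 0 = 183; top litigator gives 196 − 85 = 111. Stays. ✓
Beliefs are Bayes-consistent on-path and both types best-respond.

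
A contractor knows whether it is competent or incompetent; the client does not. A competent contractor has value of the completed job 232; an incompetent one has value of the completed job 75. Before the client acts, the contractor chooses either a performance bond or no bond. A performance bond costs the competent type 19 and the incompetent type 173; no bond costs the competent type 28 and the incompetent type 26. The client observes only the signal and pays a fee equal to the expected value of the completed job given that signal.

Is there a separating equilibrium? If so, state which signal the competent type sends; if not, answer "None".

Try competent → bond, incompetent → no bond:
  If types separate, bond earns payment 232 and no bond earns 75.
  Competent: bond gives 232 − 19 = 213; no bond gives 75 − 28 = 47. No deviation. ✓
  Incompetent: no bond gives 75 − 26 = 49; bond gives 232 − 173 = 59. Would deviate. ✗
Try competent → no bond, incompetent → bond:
  If types separate, no bond earns payment 232 and bond earns 75.
  Competent: no bond gives 232 − 28 = 204; bond gives 75 − 19 = 56. No deviation. ✓
  Incompetent: bond gives 75 − 173 = -98; no bond gives 232 − 26 = 206. Would deviate. ✗
Neither assignment is incentive-compatible.

None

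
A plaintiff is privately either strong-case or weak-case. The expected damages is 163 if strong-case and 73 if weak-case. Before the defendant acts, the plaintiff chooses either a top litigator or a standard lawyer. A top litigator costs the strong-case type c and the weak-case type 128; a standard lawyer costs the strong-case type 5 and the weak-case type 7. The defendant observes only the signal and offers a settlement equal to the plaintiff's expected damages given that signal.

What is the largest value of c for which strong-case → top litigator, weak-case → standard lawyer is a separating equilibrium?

95

Under separation: top litigator → strong-case (pays 163); standard lawyer → weak-case (pays 73).
Weak-case: 73 − 7 = 66 ≥ 163 − 128 = 35. Holds regardless of c. ✓
Strong-case: 163 − c ≥ 73 − 5, so c ≤ 163 − 68 = 95.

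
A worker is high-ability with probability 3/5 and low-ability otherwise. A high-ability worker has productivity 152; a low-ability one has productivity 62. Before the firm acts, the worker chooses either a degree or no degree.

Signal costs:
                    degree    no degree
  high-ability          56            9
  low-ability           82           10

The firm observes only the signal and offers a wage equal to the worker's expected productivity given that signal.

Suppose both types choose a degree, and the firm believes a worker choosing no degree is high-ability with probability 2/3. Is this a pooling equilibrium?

At the pooled signal (degree) the firm holds the prior 3/5 and pays 3/5·152 + 2/5·62 = 116. Off-path (no degree) belief 2/3 gives 2/3·152 + 1/3·62 = 122.
High-ability: degree gives 116 − 56 = 60; no degree gives 122 − 9 = 113. Deviates. ✗
Low-ability: degree gives 116 − 82 = 34; no degree gives 122 − 10 = 112. Deviates. ✗

No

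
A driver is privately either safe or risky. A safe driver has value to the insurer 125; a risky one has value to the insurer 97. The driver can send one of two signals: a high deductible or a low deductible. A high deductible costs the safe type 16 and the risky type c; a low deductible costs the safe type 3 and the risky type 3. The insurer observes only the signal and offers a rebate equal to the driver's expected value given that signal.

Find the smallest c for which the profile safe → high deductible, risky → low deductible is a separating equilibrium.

31

Under separation: high deductible → safe (pays 125); low deductible → risky (pays 97).
Safe: 125 − 16 = 109 ≥ 97 − 3 = 94. Holds regardless of c. ✓
Risky: 97 − 3 ≥ 125 − c, so c ≥ 125 − 94 = 31.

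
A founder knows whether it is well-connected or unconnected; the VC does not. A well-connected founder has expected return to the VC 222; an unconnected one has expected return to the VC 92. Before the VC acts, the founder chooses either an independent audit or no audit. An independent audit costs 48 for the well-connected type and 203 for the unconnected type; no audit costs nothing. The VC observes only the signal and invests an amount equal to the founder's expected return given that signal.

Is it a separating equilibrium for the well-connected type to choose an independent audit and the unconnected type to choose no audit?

If types separate, audit earns payment 222 and no audit earns 92.
Well-connected: audit gives 222 − 48 = 174; no audit gives 92 − 0 = 92. No deviation. ✓
Unconnected: no audit gives 92 − 0 = 92; audit gives 222 − 203 = 19. No deviation. ✓
Both incentive constraints hold.

Yes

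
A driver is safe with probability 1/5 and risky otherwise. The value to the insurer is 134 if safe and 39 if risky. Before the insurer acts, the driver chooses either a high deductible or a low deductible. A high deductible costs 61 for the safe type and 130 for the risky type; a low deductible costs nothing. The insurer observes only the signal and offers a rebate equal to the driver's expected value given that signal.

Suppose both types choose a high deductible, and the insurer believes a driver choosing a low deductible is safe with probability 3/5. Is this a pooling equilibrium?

At the pooled signal (high deductible) the insurer holds the prior 1/5 and pays 1/5·134 + 4/5·39 = 58. Off-path (low deductible) belief 3/5 gives 3/5·134 + 2/5·39 = 96.
Safe: high deductible gives 58 − 61 = -3; low deductible gives 96 − 0 = 96. Deviates. ✗
Risky: high deductible gives 58 − 130 = -72; low deductible gives 96 − 0 = 96. Deviates. ✗

No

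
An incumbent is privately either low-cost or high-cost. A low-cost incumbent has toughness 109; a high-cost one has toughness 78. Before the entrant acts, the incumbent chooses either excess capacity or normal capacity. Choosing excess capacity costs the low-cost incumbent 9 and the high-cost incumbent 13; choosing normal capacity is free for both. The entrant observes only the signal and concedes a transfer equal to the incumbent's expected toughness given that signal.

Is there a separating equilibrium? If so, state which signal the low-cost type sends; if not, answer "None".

Try low-cost → excess capacity, high-cost → normal capacity:
  Under separation the entrant infers type exactly: excess capacity → low-cost (pays 109), normal capacity → high-cost (pays 78).
  Low-cost: excess capacity gives 109 − 9 = 100; normal capacity gives 78 − 0 = 78. No deviation. ✓
  High-cost: normal capacity gives 78 − 0 = 78; excess capacity gives 109 − 13 = 96. Would deviate. ✗
Try low-cost → normal capacity, high-cost → excess capacity:
  Under separation the entrant infers type exactly: normal capacity → low-cost (pays 109), excess capacity → high-cost (pays 78).
  Low-cost: normal capacity gives 109 − 0 = 109; excess capacity gives 78 − 9 = 69. No deviation. ✓
  High-cost: excess capacity gives 78 − 13 = 65; normal capacity gives 109 − 0 = 109. Would deviate. ✗
Neither assignment is incentive-compatible.

None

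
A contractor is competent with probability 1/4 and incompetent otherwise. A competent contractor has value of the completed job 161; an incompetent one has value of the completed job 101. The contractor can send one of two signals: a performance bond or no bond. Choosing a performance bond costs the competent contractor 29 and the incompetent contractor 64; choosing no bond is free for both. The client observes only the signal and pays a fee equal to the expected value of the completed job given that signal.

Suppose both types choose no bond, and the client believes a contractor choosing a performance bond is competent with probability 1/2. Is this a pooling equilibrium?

Yes

On the equilibrium path (no bond) the client holds the prior 1/4 and pays 1/4·161 + 3/4·101 = 116. Off-path (bond) belief 1/2 gives 1/2·161 + 1/2·101 = 131.
Competent: no bond gives 116 − 0 = 116; bond gives 131 − 29 = 102. Stays. ✓
Incompetent: no bond gives 116 − 0 = 116; bond gives 131 − 64 = 67. Stays. ✓
Beliefs are Bayes-consistent on-path and both types best-respond.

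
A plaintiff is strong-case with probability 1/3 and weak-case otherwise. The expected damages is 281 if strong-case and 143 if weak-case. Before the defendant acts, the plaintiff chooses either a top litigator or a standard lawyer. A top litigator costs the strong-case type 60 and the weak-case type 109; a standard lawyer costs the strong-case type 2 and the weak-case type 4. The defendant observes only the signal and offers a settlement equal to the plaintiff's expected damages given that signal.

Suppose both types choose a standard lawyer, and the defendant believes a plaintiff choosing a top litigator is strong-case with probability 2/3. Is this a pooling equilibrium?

Yes

At the pooled signal (standard lawyer) the defendant holds the prior 1/3 and pays 1/3·281 + 2/3·143 = 189. Off-path (top litigator) belief 2/3 gives 2/3·281 + 1/3·143 = 235.
Strong-case: standard lawyer gives 189 − 2 = 187; top litigator gives 235 − 60 = 175. Stays. ✓
Weak-case: standard lawyer gives 189 − 4 = 185; top litigator gives 235 − 109 = 126. Stays. ✓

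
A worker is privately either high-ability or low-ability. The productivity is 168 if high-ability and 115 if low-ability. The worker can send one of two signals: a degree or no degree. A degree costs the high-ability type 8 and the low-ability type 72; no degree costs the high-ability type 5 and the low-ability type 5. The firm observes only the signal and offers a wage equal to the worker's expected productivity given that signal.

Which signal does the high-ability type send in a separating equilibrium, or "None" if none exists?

Try high-ability → degree, low-ability → no degree:
  Under separation the firm infers type exactly: degree → high-ability (pays 168), no degree → low-ability (pays 115).
  High-ability: degree gives 168 − 8 = 160; no degree gives 115 − 5 = 110. No deviation. ✓
  Low-ability: no degree gives 115 − 5 = 110; degree gives 168 − 72 = 96. No deviation. ✓
Both hold — the high-ability type sends degree.

degree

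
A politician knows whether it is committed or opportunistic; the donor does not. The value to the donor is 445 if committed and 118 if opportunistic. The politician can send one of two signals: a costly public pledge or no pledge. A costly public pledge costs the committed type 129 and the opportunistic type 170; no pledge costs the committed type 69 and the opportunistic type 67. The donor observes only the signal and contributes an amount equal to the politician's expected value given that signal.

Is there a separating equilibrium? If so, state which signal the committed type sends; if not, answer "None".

Try committed → pledge, opportunistic → no pledge:
  Under separation the donor infers type exactly: pledge → committed (pays 445), no pledge → opportunistic (pays 118).
  Committed: pledge gives 445 − 129 = 316; no pledge gives 118 − 69 = 49. No deviation. ✓
  Opportunistic: no pledge gives 118 − 67 = 51; pledge gives 445 − 170 = 275. Would deviate. ✗
Try committed → no pledge, opportunistic → pledge:
  Under separation the donor infers type exactly: no pledge → committed (pays 445), pledge → opportunistic (pays 118).
  Committed: no pledge gives 445 − 69 = 376; pledge gives 118 − 129 = -11. No deviation. ✓
  Opportunistic: pledge gives 118 − 170 = -52; no pledge gives 445 − 67 = 378. Would deviate. ✗
Neither assignment is incentive-compatible.

None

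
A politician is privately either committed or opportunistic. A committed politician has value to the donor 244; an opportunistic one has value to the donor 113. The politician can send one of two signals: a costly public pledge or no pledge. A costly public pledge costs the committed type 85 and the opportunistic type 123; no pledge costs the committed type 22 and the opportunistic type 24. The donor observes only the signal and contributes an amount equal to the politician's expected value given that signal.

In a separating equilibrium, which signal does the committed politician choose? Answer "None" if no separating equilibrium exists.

None

Try committed → pledge, opportunistic → no pledge:
  Under separation the donor infers type exactly: pledge → committed (pays 244), no pledge → opportunistic (pays 113).
  Committed: pledge gives 244 − 85 = 159; no pledge gives 113 − 22 = 91. No deviation. ✓
  Opportunistic: no pledge gives 113 − 24 = 89; pledge gives 244 − 123 = 121. Would deviate. ✗
Try committed → no pledge, opportunistic → pledge:
  Under separation the donor infers type exactly: no pledge → committed (pays 244), pledge → opportunistic (pays 113).
  Committed: no pledge gives 244 − 22 = 222; pledge gives 113 − 85 = 28. No deviation. ✓
  Opportunistic: pledge gives 113 − 123 = -10; no pledge gives 244 − 24 = 220. Would deviate. ✗
Neither assignment is incentive-compatible.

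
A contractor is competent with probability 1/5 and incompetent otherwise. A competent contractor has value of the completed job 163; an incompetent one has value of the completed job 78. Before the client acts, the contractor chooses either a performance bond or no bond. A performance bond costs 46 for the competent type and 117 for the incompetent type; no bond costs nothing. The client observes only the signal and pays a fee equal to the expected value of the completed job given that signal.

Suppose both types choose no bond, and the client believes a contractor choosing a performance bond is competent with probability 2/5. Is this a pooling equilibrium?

On the equilibrium path (no bond) the client holds the prior 1/5 and pays 1/5·163 + 4/5·78 = 95. Off-path (bond) belief 2/5 gives 2/5·163 + 3/5·78 = 112.
Competent: no bond gives 95 − 0 = 95; bond gives 112 − 46 = 66. Stays. ✓
Incompetent: no bond gives 95 − 0 = 95; bond gives 112 − 117 = -5. Stays. ✓
Beliefs are Bayes-consistent on-path and both types best-respond.

Yes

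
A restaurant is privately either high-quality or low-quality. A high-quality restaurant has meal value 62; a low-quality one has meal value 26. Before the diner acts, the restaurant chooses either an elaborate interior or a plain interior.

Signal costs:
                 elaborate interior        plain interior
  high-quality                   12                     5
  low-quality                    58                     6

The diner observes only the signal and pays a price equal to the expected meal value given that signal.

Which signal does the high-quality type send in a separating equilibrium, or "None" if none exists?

elaborate interior

Try high-quality → elaborate interior, low-quality → plain interior:
  If types separate, elaborate interior earns payment 62 and plain interior earns 26.
  High-quality: elaborate interior gives 62 − 12 = 50; plain interior gives 26 − 5 = 21. No deviation. ✓
  Low-quality: plain interior gives 26 − 6 = 20; elaborate interior gives 62 − 58 = 4. No deviation. ✓
Both hold — the high-quality type sends elaborate interior.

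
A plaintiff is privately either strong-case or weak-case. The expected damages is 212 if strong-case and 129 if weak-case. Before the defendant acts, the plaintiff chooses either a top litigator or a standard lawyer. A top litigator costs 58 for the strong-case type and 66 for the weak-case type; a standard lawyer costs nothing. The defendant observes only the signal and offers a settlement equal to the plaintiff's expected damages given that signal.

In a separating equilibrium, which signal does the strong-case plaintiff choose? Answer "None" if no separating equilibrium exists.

Try strong-case → top litigator, weak-case → standard lawyer:
  If types separate, top litigator earns payment 212 and standard lawyer earns 129.
  Strong-case: top litigator gives 212 − 58 = 154; standard lawyer gives 129 − 0 = 129. No deviation. ✓
  Weak-case: standard lawyer gives 129 − 0 = 129; top litigator gives 212 − 66 = 146. Would deviate. ✗
Try strong-case → standard lawyer, weak-case → top litigator:
  If types separate, standard lawyer earns payment 212 and top litigator earns 129.
  Strong-case: standard lawyer gives 212 − 0 = 212; top litigator gives 129 − 58 = 71. No deviation. ✓
  Weak-case: top litigator gives 129 − 66 = 63; standard lawyer gives 212 − 0 = 212. Would deviate. ✗
Neither assignment is incentive-compatible.

None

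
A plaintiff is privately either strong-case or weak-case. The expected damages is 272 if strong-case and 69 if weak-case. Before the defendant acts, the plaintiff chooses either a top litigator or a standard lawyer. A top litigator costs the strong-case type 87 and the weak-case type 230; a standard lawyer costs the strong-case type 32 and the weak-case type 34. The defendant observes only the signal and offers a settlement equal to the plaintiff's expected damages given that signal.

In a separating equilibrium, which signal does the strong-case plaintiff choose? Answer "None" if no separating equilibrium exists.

None

Try strong-case → top litigator, weak-case → standard lawyer:
  If types separate, top litigator earns payment 272 and standard lawyer earns 69.
  Strong-case: top litigator gives 272 − 87 = 185; standard lawyer gives 69 − 32 = 37. No deviation. ✓
  Weak-case: standard lawyer gives 69 − 34 = 35; top litigator gives 272 − 230 = 42. Would deviate. ✗
Try strong-case → standard lawyer, weak-case → top litigator:
  If types separate, standard lawyer earns payment 272 and top litigator earns 69.
  Strong-case: standard lawyer gives 272 − 32 = 240; top litigator gives 69 − 87 = -18. No deviation. ✓
  Weak-case: top litigator gives 69 − 230 = -161; standard lawyer gives 272 − 34 = 238. Would deviate. ✗
Neither assignment is incentive-compatible.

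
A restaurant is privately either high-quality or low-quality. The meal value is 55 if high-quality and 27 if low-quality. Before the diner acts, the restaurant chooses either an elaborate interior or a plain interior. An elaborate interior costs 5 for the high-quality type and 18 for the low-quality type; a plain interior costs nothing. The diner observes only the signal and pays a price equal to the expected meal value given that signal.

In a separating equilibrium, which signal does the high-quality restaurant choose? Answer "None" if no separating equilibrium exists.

Try high-quality → elaborate interior, low-quality → plain interior:
  If types separate, elaborate interior earns payment 55 and plain interior earns 27.
  High-quality: elaborate interior gives 55 − 5 = 50; plain interior gives 27 − 0 = 27. No deviation. ✓
  Low-quality: plain interior gives 27 − 0 = 27; elaborate interior gives 55 − 18 = 37. Would deviate. ✗
Try high-quality → plain interior, low-quality → elaborate interior:
  If types separate, plain interior earns payment 55 and elaborate interior earns 27.
  High-quality: plain interior gives 55 − 0 = 55; elaborate interior gives 27 − 5 = 22. No deviation. ✓
  Low-quality: elaborate interior gives 27 − 18 = 9; plain interior gives 55 − 0 = 55. Would deviate. ✗
Neither assignment is incentive-compatible.

None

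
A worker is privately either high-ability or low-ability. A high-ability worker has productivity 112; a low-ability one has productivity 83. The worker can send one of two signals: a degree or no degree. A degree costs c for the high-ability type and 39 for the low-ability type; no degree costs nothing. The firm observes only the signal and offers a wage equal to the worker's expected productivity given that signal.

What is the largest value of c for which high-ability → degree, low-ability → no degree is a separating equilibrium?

Under separation: degree → high-ability (pays 112); no degree → low-ability (pays 83).
Low-ability: 83 − 0 = 83 ≥ 112 − 39 = 73. Holds regardless of c. ✓
High-ability: 112 − c ≥ 83 − 0, so c ≤ 112 − 83 = 29.

29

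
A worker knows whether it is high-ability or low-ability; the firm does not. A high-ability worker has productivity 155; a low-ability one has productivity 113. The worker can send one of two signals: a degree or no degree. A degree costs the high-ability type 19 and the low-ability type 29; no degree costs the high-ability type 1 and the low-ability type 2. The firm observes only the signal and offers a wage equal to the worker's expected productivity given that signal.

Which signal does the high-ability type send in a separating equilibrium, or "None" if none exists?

Try high-ability → degree, low-ability → no degree:
  If types separate, degree earns payment 155 and no degree earns 113.
  High-ability: degree gives 155 − 19 = 136; no degree gives 113 − 1 = 112. No deviation. ✓
  Low-ability: no degree gives 113 − 2 = 111; degree gives 155 − 29 = 126. Would deviate. ✗
Try high-ability → no degree, low-ability → degree:
  If types separate, no degree earns payment 155 and degree earns 113.
  High-ability: no degree gives 155 − 1 = 154; degree gives 113 − 19 = 94. No deviation. ✓
  Low-ability: degree gives 113 − 29 = 84; no degree gives 155 − 2 = 153. Would deviate. ✗
Neither assignment is incentive-compatible.

None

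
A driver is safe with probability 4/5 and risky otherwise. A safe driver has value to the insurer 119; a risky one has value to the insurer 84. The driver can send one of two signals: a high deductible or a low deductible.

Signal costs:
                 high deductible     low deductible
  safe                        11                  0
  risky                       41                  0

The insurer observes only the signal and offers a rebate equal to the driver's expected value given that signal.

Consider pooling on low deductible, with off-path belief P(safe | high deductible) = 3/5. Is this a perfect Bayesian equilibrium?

At the pooled signal (low deductible) the insurer holds the prior 4/5 and pays 4/5·119 + 1/5·84 = 112. Off-path (high deductible) belief 3/5 gives 3/5·119 + 2/5·84 = 105.
Safe: low deductible gives 112 − 0 = 112; high deductible gives 105 − 11 = 94. Stays. ✓
Risky: low deductible gives 112 − 0 = 112; high deductible gives 105 − 41 = 64. Stays. ✓

Yes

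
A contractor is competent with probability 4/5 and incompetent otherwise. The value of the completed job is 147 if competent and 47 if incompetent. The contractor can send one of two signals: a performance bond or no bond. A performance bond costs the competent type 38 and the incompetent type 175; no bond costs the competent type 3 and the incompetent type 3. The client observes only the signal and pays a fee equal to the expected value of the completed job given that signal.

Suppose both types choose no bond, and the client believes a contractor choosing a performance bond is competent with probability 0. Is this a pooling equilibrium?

Yes

On the equilibrium path (no bond) the client holds the prior 4/5 and pays 4/5·147 + 1/5·47 = 127. Off-path (bond) belief 0 gives 0·147 + 1·47 = 47.
Competent: no bond gives 127 − 3 = 124; bond gives 47 − 38 = 9. Stays. ✓
Incompetent: no bond gives 127 − 3 = 124; bond gives 47 − 175 = -128. Stays. ✓
Beliefs are Bayes-consistent on-path and both types best-respond.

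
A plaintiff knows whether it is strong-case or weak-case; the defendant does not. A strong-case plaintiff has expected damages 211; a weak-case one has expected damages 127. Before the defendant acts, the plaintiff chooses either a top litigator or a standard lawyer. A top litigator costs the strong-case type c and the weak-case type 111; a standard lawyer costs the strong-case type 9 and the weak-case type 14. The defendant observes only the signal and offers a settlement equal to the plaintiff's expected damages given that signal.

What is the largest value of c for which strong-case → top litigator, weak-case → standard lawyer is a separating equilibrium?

93

Under separation: top litigator → strong-case (pays 211); standard lawyer → weak-case (pays 127).
Weak-case: 127 − 14 = 113 ≥ 211 − 111 = 100. Holds regardless of c. ✓
Strong-case: 211 − c ≥ 127 − 9, so c ≤ 211 − 118 = 93.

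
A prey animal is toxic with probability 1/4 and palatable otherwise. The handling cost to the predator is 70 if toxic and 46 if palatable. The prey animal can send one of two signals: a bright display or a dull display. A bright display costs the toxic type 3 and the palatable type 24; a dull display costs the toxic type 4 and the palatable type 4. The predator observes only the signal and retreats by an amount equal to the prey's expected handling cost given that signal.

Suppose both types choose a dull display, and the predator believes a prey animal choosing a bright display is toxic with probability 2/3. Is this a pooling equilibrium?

No

On the equilibrium path (dull display) the predator holds the prior 1/4 and pays 1/4·70 + 3/4·46 = 52. Off-path (bright display) belief 2/3 gives 2/3·70 + 1/3·46 = 62.
Toxic: dull display gives 52 − 4 = 48; bright display gives 62 − 3 = 59. Deviates. ✗
Palatable: dull display gives 52 − 4 = 48; bright display gives 62 − 24 = 38. Stays. ✓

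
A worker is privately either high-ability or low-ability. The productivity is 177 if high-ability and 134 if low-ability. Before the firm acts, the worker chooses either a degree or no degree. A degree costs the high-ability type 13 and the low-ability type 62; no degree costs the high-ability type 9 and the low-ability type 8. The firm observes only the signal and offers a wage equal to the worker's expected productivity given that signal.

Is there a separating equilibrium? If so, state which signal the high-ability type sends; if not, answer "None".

degree

Try high-ability → degree, low-ability → no degree:
  If types separate, degree earns payment 177 and no degree earns 134.
  High-ability: degree gives 177 − 13 = 164; no degree gives 134 − 9 = 125. No deviation. ✓
  Low-ability: no degree gives 134 − 8 = 126; degree gives 177 − 62 = 115. No deviation. ✓
Both hold — the high-ability type sends degree.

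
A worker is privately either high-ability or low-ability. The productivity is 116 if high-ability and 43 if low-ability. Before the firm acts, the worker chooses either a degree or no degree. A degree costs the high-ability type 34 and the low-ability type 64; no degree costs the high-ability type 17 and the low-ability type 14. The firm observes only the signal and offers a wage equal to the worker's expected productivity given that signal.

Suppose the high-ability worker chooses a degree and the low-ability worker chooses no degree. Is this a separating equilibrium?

No

If types separate, degree earns payment 116 and no degree earns 43.
High-ability: degree gives 116 − 34 = 82; no degree gives 43 − 17 = 26. No deviation. ✓
Low-ability: no degree gives 43 − 14 = 29; degree gives 116 − 64 = 52. Would deviate. ✗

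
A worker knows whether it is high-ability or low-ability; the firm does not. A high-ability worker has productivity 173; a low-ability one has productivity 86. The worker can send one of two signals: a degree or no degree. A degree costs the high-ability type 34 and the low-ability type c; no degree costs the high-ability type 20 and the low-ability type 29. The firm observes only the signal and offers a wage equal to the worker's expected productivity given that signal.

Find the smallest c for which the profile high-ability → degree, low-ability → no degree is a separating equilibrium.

116

Under separation: degree → high-ability (pays 173); no degree → low-ability (pays 86).
High-ability: 173 − 34 = 139 ≥ 86 − 20 = 66. Holds regardless of c. ✓
Low-ability: 86 − 29 ≥ 173 − c, so c ≥ 173 − 57 = 116.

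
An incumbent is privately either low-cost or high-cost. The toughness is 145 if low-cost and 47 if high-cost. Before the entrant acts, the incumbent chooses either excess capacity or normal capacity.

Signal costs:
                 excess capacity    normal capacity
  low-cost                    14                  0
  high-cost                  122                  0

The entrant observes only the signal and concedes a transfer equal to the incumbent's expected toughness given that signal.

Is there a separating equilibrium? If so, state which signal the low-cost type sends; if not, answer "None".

Try low-cost → excess capacity, high-cost → normal capacity:
  Under separation the entrant infers type exactly: excess capacity → low-cost (pays 145), normal capacity → high-cost (pays 47).
  Low-cost: excess capacity gives 145 − 14 = 131; normal capacity gives 47 − 0 = 47. No deviation. ✓
  High-cost: normal capacity gives 47 − 0 = 47; excess capacity gives 145 − 122 = 23. No deviation. ✓
Both hold — the low-cost type sends excess capacity.

excess capacity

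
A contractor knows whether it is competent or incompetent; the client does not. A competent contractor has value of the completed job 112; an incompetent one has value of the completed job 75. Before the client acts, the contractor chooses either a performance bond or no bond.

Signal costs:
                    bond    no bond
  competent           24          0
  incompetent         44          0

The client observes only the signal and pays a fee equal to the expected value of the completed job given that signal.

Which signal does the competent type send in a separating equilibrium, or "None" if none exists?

bond

Try competent → bond, incompetent → no bond:
  If types separate, bond earns payment 112 and no bond earns 75.
  Competent: bond gives 112 − 24 = 88; no bond gives 75 − 0 = 75. No deviation. ✓
  Incompetent: no bond gives 75 − 0 = 75; bond gives 112 − 44 = 68. No deviation. ✓
Both hold — the competent type sends bond.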